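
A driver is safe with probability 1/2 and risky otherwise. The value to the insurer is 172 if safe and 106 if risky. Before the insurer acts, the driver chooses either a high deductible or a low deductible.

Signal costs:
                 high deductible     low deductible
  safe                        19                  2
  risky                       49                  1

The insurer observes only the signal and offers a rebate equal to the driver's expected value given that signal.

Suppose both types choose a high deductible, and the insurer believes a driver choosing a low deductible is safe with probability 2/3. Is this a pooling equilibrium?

No

On the equilibrium path (high deductible) the insurer holds the prior 1/2 and pays 1/2·172 + 1/2·106 = 139. Off-path (low deductible) belief 2/3 gives 2/3·172 + 1/3·106 = 150.
Safe: high deductible gives 139 − 19 = 120; low deductible gives 150 − 2 = 148. Deviates. ✗
Risky: high deductible gives 139 − 49 = 90; low deductible gives 150 − 1 = 149. Deviates. ✗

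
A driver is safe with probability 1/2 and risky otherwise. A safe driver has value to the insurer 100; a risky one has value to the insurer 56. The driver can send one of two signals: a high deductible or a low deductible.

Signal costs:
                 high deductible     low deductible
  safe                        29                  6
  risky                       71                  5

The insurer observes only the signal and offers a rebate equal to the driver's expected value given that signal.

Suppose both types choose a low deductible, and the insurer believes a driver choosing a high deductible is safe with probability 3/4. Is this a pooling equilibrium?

At the pooled signal (low deductible) the insurer holds the prior 1/2 and pays 1/2·100 + 1/2·56 = 78. Off-path (high deductible) belief 3/4 gives 3/4·100 + 1/4·56 = 89.
Safe: low deductible gives 78 − 6 = 72; high deductible gives 89 − 29 = 60. Stays. ✓
Risky: low deductible gives 78 − 5 = 73; high deductible gives 89 − 71 = 18. Stays. ✓

Yes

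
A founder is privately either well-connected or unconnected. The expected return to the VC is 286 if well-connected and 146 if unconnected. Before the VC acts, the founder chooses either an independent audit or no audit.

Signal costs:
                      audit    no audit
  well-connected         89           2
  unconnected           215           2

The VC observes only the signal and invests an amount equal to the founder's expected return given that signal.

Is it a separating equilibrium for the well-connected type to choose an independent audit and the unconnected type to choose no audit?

If types separate, audit earns payment 286 and no audit earns 146.
Well-connected: audit gives 286 − 89 = 197; no audit gives 146 − 2 = 144. No deviation. ✓
Unconnected: no audit gives 146 − 2 = 144; audit gives 286 − 215 = 71. No deviation. ✓
Both incentive constraints hold.

Yes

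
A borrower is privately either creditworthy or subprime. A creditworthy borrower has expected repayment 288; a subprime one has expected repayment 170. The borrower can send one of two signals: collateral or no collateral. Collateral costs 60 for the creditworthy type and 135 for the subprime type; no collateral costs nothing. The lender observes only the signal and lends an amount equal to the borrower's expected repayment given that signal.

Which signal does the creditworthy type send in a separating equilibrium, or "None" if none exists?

collateral

Try creditworthy → collateral, subprime → no collateral:
  If types separate, collateral earns payment 288 and no collateral earns 170.
  Creditworthy: collateral gives 288 − 60 = 228; no collateral gives 170 − 0 = 170. No deviation. ✓
  Subprime: no collateral gives 170 − 0 = 170; collateral gives 288 − 135 = 153. No deviation. ✓
Both hold — the creditworthy type sends collateral.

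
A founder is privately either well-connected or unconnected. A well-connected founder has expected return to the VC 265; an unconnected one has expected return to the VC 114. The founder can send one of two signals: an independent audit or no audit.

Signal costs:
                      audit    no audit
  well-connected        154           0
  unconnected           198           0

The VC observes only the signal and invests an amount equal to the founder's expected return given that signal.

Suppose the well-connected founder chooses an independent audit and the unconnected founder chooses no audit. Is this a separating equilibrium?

No

If types separate, audit earns payment 265 and no audit earns 114.
Well-connected: audit gives 265 − 154 = 111; no audit gives 114 − 0 = 114. Would deviate. ✗
Unconnected: no audit gives 114 − 0 = 114; audit gives 265 − 198 = 67. No deviation. ✓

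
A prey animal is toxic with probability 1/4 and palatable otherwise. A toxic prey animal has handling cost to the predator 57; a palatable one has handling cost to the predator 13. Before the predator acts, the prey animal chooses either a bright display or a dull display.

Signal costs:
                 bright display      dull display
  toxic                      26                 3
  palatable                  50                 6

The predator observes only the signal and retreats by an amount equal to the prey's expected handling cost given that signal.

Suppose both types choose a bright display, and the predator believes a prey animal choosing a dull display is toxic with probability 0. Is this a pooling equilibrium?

No

At the pooled signal (bright display) the predator holds the prior 1/4 and pays 1/4·57 + 3/4·13 = 24. Off-path (dull display) belief 0 gives 0·57 + 1·13 = 13.
Toxic: bright display gives 24 − 26 = -2; dull display gives 13 − 3 = 10. Deviates. ✗
Palatable: bright display gives 24 − 50 = -26; dull display gives 13 − 6 = 7. Deviates. ✗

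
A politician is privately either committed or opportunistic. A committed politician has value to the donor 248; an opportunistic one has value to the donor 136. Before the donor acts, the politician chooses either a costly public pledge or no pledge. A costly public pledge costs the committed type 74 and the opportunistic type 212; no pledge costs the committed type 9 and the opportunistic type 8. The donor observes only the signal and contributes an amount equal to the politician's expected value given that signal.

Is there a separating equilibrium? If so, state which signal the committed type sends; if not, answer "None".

pledge

Try committed → pledge, opportunistic → no pledge:
  If types separate, pledge earns payment 248 and no pledge earns 136.
  Committed: pledge gives 248 − 74 = 174; no pledge gives 136 − 9 = 127. No deviation. ✓
  Opportunistic: no pledge gives 136 − 8 = 128; pledge gives 248 − 212 = 36. No deviation. ✓
Both hold — the committed type sends pledge.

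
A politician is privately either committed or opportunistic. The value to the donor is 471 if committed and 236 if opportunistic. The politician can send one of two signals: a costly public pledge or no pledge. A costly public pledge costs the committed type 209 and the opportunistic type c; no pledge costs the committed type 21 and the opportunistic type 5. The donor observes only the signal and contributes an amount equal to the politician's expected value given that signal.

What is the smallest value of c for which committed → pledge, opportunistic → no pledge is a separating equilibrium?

Under separation: pledge → committed (pays 471); no pledge → opportunistic (pays 236).
Committed: 471 − 209 = 262 ≥ 236 − 21 = 215. Holds regardless of c. ✓
Opportunistic: 236 − 5 ≥ 471 − c, so c ≥ 471 − 231 = 240.

240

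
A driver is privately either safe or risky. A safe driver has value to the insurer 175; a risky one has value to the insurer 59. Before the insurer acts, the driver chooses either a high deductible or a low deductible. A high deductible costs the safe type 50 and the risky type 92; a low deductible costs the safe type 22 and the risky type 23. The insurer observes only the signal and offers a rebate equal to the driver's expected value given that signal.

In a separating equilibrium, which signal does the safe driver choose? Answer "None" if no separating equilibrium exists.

Try safe → high deductible, risky → low deductible:
  Under separation the insurer infers type exactly: high deductible → safe (pays 175), low deductible → risky (pays 59).
  Safe: high deductible gives 175 − 50 = 125; low deductible gives 59 − 22 = 37. No deviation. ✓
  Risky: low deductible gives 59 − 23 = 36; high deductible gives 175 − 92 = 83. Would deviate. ✗
Try safe → low deductible, risky → high deductible:
  Under separation the insurer infers type exactly: low deductible → safe (pays 175), high deductible → risky (pays 59).
  Safe: low deductible gives 175 − 22 = 153; high deductible gives 59 − 50 = 9. No deviation. ✓
  Risky: high deductible gives 59 − 92 = -33; low deductible gives 175 − 23 = 152. Would deviate. ✗
Neither assignment is incentive-compatible.

None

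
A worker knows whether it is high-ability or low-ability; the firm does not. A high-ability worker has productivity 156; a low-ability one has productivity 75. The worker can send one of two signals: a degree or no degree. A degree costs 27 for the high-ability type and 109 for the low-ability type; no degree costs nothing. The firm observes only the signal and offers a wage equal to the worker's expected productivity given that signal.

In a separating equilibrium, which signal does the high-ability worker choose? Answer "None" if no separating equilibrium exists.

degree

Try high-ability → degree, low-ability → no degree:
  If types separate, degree earns payment 156 and no degree earns 75.
  High-ability: degree gives 156 − 27 = 129; no degree gives 75 − 0 = 75. No deviation. ✓
  Low-ability: no degree gives 75 − 0 = 75; degree gives 156 − 109 = 47. No deviation. ✓
Both hold — the high-ability type sends degree.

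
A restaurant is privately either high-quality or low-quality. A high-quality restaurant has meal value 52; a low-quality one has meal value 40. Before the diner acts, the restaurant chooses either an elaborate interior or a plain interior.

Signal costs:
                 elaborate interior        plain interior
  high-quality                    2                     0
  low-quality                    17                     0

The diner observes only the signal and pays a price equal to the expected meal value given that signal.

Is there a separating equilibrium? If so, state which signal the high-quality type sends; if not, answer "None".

elaborate interior

Try high-quality → elaborate interior, low-quality → plain interior:
  If types separate, elaborate interior earns payment 52 and plain interior earns 40.
  High-quality: elaborate interior gives 52 − 2 = 50; plain interior gives 40 − 0 = 40. No deviation. ✓
  Low-quality: plain interior gives 40 − 0 = 40; elaborate interior gives 52 − 17 = 35. No deviation. ✓
Both hold — the high-quality type sends elaborate interior.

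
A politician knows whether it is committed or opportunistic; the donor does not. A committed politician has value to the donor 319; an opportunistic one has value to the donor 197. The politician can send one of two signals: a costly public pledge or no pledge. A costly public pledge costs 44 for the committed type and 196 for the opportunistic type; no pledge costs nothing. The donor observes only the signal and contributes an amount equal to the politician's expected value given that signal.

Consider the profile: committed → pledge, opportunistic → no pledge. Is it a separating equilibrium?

Yes

Under separation the donor infers type exactly: pledge → committed (pays 319), no pledge → opportunistic (pays 197).
Committed: pledge gives 319 − 44 = 275; no pledge gives 197 − 0 = 197. No deviation. ✓
Opportunistic: no pledge gives 197 − 0 = 197; pledge gives 319 − 196 = 123. No deviation. ✓
Neither type gains from mimicking the other.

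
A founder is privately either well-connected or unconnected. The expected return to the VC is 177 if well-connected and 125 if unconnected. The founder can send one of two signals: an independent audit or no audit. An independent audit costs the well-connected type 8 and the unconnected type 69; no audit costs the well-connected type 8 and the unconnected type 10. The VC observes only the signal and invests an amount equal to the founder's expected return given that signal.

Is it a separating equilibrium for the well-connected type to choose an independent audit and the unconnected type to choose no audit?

Yes

Under separation the VC infers type exactly: audit → well-connected (pays 177), no audit → unconnected (pays 125).
Well-connected: audit gives 177 − 8 = 169; no audit gives 125 − 8 = 117. No deviation. ✓
Unconnected: no audit gives 125 − 10 = 115; audit gives 177 − 69 = 108. No deviation. ✓
Both incentive constraints hold.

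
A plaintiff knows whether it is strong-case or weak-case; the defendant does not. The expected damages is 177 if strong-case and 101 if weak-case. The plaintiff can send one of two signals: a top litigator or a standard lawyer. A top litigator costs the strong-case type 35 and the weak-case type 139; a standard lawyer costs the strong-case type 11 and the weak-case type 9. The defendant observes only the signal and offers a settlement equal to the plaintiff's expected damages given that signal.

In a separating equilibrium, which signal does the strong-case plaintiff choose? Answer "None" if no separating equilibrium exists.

top litigator

Try strong-case → top litigator, weak-case → standard lawyer:
  If types separate, top litigator earns payment 177 and standard lawyer earns 101.
  Strong-case: top litigator gives 177 − 35 = 142; standard lawyer gives 101 − 11 = 90. No deviation. ✓
  Weak-case: standard lawyer gives 101 − 9 = 92; top litigator gives 177 − 139 = 38. No deviation. ✓
Both hold — the strong-case type sends top litigator.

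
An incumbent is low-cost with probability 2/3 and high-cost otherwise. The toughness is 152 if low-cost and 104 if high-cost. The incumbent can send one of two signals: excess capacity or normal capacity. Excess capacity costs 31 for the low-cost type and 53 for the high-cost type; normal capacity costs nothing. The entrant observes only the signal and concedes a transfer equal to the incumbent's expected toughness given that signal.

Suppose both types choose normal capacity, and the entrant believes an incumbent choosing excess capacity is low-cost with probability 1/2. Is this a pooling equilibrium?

Yes

At the pooled signal (normal capacity) the entrant holds the prior 2/3 and pays 2/3·152 + 1/3·104 = 136. Off-path (excess capacity) belief 1/2 gives 1/2·152 + 1/2·104 = 128.
Low-cost: normal capacity gives 136 − 0 = 136; excess capacity gives 128 − 31 = 97. Stays. ✓
High-cost: normal capacity gives 136 − 0 = 136; excess capacity gives 128 − 53 = 75. Stays. ✓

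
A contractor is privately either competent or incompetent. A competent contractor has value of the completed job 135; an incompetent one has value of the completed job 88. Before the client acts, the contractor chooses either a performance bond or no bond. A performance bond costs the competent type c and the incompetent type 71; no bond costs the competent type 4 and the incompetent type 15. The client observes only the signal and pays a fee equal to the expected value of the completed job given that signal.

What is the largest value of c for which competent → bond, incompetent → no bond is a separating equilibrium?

51

Under separation: bond → competent (pays 135); no bond → incompetent (pays 88).
Incompetent: 88 − 15 = 73 ≥ 135 − 71 = 64. Holds regardless of c. ✓
Competent: 135 − c ≥ 88 − 4, so c ≤ 135 − 84 = 51.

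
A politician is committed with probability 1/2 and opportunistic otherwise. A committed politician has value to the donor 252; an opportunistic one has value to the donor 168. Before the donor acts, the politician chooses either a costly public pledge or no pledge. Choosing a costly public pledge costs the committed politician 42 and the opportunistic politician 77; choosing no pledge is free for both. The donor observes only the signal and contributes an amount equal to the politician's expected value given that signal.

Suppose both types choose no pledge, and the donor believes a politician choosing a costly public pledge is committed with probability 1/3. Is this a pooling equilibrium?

Yes

At the pooled signal (no pledge) the donor holds the prior 1/2 and pays 1/2·252 + 1/2·168 = 210. Off-path (pledge) belief 1/3 gives 1/3·252 + 2/3·168 = 196.
Committed: no pledge gives 210 − 0 = 210; pledge gives 196 − 42 = 154. Stays. ✓
Opportunistic: no pledge gives 210 − 0 = 210; pledge gives 196 − 77 = 119. Stays. ✓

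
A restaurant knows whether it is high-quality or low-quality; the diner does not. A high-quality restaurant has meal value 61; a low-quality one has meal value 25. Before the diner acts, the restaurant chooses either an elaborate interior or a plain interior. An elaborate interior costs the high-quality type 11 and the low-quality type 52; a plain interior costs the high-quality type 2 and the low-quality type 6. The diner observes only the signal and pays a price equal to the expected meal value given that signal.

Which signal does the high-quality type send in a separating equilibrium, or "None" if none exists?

elaborate interior

Try high-quality → elaborate interior, low-quality → plain interior:
  Under separation the diner infers type exactly: elaborate interior → high-quality (pays 61), plain interior → low-quality (pays 25).
  High-quality: elaborate interior gives 61 − 11 = 50; plain interior gives 25 − 2 = 23. No deviation. ✓
  Low-quality: plain interior gives 25 − 6 = 19; elaborate interior gives 61 − 52 = 9. No deviation. ✓
Both hold — the high-quality type sends elaborate interior.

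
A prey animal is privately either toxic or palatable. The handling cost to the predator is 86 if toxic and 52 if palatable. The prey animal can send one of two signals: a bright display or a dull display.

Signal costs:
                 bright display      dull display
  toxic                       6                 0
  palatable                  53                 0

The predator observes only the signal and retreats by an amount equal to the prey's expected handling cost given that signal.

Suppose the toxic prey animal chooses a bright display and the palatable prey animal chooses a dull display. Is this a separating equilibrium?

Yes

If types separate, bright display earns payment 86 and dull display earns 52.
Toxic: bright display gives 86 − 6 = 80; dull display gives 52 − 0 = 52. No deviation. ✓
Palatable: dull display gives 52 − 0 = 52; bright display gives 86 − 53 = 33. No deviation. ✓
Both incentive constraints hold.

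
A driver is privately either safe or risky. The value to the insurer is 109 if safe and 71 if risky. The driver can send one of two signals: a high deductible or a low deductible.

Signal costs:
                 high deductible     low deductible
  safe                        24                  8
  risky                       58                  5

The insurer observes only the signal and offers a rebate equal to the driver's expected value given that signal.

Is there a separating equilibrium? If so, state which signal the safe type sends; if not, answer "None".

high deductible

Try safe → high deductible, risky → low deductible:
  If types separate, high deductible earns payment 109 and low deductible earns 71.
  Safe: high deductible gives 109 − 24 = 85; low deductible gives 71 − 8 = 63. No deviation. ✓
  Risky: low deductible gives 71 − 5 = 66; high deductible gives 109 − 58 = 51. No deviation. ✓
Both hold — the safe type sends high deductible.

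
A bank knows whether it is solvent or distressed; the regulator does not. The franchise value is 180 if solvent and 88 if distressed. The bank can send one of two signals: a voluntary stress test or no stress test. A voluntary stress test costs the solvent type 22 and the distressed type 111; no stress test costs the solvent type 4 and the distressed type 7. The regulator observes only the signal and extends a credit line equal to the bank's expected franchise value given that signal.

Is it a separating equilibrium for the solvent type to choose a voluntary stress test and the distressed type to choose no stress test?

Yes

Under separation the regulator infers type exactly: stress test → solvent (pays 180), no stress test → distressed (pays 88).
Solvent: stress test gives 180 − 22 = 158; no stress test gives 88 − 4 = 84. No deviation. ✓
Distressed: no stress test gives 88 − 7 = 81; stress test gives 180 − 111 = 69. No deviation. ✓
Both incentive constraints hold.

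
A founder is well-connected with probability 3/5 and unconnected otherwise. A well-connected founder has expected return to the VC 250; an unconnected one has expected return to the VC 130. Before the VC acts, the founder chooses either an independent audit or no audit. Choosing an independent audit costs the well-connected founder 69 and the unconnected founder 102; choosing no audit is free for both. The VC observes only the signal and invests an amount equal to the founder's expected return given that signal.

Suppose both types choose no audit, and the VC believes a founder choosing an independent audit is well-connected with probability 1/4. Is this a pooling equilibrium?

Yes

At the pooled signal (no audit) the VC holds the prior 3/5 and pays 3/5·250 + 2/5·130 = 202. Off-path (audit) belief 1/4 gives 1/4·250 + 3/4·130 = 160.
Well-connected: no audit gives 202 − 0 = 202; audit gives 160 − 69 = 91. Stays. ✓
Unconnected: no audit gives 202 − 0 = 202; audit gives 160 − 102 = 58. Stays. ✓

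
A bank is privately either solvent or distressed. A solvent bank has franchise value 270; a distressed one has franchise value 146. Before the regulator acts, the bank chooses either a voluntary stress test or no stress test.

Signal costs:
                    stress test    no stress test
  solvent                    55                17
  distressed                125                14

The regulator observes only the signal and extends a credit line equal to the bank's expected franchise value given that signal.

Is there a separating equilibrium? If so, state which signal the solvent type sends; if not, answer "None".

None

Try solvent → stress test, distressed → no stress test:
  If types separate, stress test earns payment 270 and no stress test earns 146.
  Solvent: stress test gives 270 − 55 = 215; no stress test gives 146 − 17 = 129. No deviation. ✓
  Distressed: no stress test gives 146 − 14 = 132; stress test gives 270 − 125 = 145. Would deviate. ✗
Try solvent → no stress test, distressed → stress test:
  If types separate, no stress test earns payment 270 and stress test earns 146.
  Solvent: no stress test gives 270 − 17 = 253; stress test gives 146 − 55 = 91. No deviation. ✓
  Distressed: stress test gives 146 − 125 = 21; no stress test gives 270 − 14 = 256. Would deviate. ✗
Neither assignment is incentive-compatible.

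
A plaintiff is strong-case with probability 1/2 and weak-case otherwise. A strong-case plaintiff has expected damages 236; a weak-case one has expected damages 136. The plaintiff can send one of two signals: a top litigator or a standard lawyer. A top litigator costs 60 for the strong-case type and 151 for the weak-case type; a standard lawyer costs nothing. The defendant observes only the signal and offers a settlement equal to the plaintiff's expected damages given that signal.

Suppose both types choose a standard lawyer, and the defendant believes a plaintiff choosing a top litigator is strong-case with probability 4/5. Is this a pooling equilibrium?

At the pooled signal (standard lawyer) the defendant holds the prior 1/2 and pays 1/2·236 + 1/2·136 = 186. Off-path (top litigator) belief 4/5 gives 4/5·236 + 1/5·136 = 216.
Strong-case: standard lawyer gives 186 − 0 = 186; top litigator gives 216 − 60 = 156. Stays. ✓
Weak-case: standard lawyer gives 186 − 0 = 186; top litigator gives 216 − 151 = 65. Stays. ✓

Yes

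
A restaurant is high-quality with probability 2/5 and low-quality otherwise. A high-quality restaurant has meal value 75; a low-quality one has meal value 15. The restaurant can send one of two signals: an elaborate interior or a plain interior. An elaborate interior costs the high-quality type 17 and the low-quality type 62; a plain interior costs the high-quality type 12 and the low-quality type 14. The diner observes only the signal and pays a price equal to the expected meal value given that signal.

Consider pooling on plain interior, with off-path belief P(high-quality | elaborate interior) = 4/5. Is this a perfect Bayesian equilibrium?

On the equilibrium path (plain interior) the diner holds the prior 2/5 and pays 2/5·75 + 3/5·15 = 39. Off-path (elaborate interior) belief 4/5 gives 4/5·75 + 1/5·15 = 63.
High-quality: plain interior gives 39 − 12 = 27; elaborate interior gives 63 − 17 = 46. Deviates. ✗
Low-quality: plain interior gives 39 − 14 = 25; elaborate interior gives 63 − 62 = 1. Stays. ✓

No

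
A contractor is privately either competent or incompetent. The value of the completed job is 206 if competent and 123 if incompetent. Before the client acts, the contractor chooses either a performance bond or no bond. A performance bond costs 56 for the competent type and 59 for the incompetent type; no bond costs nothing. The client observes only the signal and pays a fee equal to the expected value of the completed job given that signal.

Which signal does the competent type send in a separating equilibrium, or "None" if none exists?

None

Try competent → bond, incompetent → no bond:
  If types separate, bond earns payment 206 and no bond earns 123.
  Competent: bond gives 206 − 56 = 150; no bond gives 123 − 0 = 123. No deviation. ✓
  Incompetent: no bond gives 123 − 0 = 123; bond gives 206 − 59 = 147. Would deviate. ✗
Try competent → no bond, incompetent → bond:
  If types separate, no bond earns payment 206 and bond earns 123.
  Competent: no bond gives 206 − 0 = 206; bond gives 123 − 56 = 67. No deviation. ✓
  Incompetent: bond gives 123 − 59 = 64; no bond gives 206 − 0 = 206. Would deviate. ✗
Neither assignment is incentive-compatible.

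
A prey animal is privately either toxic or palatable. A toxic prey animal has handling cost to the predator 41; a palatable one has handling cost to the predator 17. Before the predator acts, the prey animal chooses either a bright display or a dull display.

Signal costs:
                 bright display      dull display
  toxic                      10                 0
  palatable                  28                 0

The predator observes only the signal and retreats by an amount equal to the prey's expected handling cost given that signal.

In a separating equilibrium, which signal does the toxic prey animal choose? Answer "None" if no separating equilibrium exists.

bright display

Try toxic → bright display, palatable → dull display:
  If types separate, bright display earns payment 41 and dull display earns 17.
  Toxic: bright display gives 41 − 10 = 31; dull display gives 17 − 0 = 17. No deviation. ✓
  Palatable: dull display gives 17 − 0 = 17; bright display gives 41 − 28 = 13. No deviation. ✓
Both hold — the toxic type sends bright display.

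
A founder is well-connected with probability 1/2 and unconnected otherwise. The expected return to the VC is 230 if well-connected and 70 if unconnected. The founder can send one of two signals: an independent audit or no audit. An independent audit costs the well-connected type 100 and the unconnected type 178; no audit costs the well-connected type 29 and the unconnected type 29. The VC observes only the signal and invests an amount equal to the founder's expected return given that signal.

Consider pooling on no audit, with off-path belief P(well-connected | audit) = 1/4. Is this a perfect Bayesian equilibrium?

Yes

At the pooled signal (no audit) the VC holds the prior 1/2 and pays 1/2·230 + 1/2·70 = 150. Off-path (audit) belief 1/4 gives 1/4·230 + 3/4·70 = 110.
Well-connected: no audit gives 150 − 29 = 121; audit gives 110 − 100 = 10. Stays. ✓
Unconnected: no audit gives 150 − 29 = 121; audit gives 110 − 178 = -68. Stays. ✓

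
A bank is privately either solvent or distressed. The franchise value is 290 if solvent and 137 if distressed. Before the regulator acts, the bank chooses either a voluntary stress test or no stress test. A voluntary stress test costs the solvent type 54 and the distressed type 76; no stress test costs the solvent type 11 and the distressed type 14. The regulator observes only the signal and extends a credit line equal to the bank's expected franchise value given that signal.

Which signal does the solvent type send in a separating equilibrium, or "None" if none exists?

None

Try solvent → stress test, distressed → no stress test:
  Under separation the regulator infers type exactly: stress test → solvent (pays 290), no stress test → distressed (pays 137).
  Solvent: stress test gives 290 − 54 = 236; no stress test gives 137 − 11 = 126. No deviation. ✓
  Distressed: no stress test gives 137 − 14 = 123; stress test gives 290 − 76 = 214. Would deviate. ✗
Try solvent → no stress test, distressed → stress test:
  Under separation the regulator infers type exactly: no stress test → solvent (pays 290), stress test → distressed (pays 137).
  Solvent: no stress test gives 290 − 11 = 279; stress test gives 137 − 54 = 83. No deviation. ✓
  Distressed: stress test gives 137 − 76 = 61; no stress test gives 290 − 14 = 276. Would deviate. ✗
Neither assignment is incentive-compatible.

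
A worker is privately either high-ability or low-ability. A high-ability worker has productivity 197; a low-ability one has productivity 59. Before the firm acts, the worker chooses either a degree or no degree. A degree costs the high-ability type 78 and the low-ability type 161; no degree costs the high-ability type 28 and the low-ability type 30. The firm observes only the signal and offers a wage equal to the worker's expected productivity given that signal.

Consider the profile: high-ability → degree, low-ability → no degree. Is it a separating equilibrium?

No

Under separation the firm infers type exactly: degree → high-ability (pays 197), no degree → low-ability (pays 59).
High-ability: degree gives 197 − 78 = 119; no degree gives 59 − 28 = 31. No deviation. ✓
Low-ability: no degree gives 59 − 30 = 29; degree gives 197 − 161 = 36. Would deviate. ✗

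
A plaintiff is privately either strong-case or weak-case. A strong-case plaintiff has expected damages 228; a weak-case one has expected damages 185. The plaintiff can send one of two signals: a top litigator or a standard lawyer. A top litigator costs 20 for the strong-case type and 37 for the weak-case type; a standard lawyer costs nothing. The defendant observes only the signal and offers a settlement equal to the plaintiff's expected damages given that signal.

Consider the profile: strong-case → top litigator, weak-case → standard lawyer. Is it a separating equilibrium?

No

If types separate, top litigator earns payment 228 and standard lawyer earns 185.
Strong-case: top litigator gives 228 − 20 = 208; standard lawyer gives 185 − 0 = 185. No deviation. ✓
Weak-case: standard lawyer gives 185 − 0 = 185; top litigator gives 228 − 37 = 191. Would deviate. ✗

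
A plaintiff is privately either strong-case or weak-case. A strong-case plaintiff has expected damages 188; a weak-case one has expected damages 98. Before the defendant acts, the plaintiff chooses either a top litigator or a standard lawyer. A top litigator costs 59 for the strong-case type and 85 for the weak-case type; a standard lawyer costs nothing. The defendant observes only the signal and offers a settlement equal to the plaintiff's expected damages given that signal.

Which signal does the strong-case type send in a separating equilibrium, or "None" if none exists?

Try strong-case → top litigator, weak-case → standard lawyer:
  If types separate, top litigator earns payment 188 and standard lawyer earns 98.
  Strong-case: top litigator gives 188 − 59 = 129; standard lawyer gives 98 − 0 = 98. No deviation. ✓
  Weak-case: standard lawyer gives 98 − 0 = 98; top litigator gives 188 − 85 = 103. Would deviate. ✗
Try strong-case → standard lawyer, weak-case → top litigator:
  If types separate, standard lawyer earns payment 188 and top litigator earns 98.
  Strong-case: standard lawyer gives 188 − 0 = 188; top litigator gives 98 − 59 = 39. No deviation. ✓
  Weak-case: top litigator gives 98 − 85 = 13; standard lawyer gives 188 − 0 = 188. Would deviate. ✗
Neither assignment is incentive-compatible.

None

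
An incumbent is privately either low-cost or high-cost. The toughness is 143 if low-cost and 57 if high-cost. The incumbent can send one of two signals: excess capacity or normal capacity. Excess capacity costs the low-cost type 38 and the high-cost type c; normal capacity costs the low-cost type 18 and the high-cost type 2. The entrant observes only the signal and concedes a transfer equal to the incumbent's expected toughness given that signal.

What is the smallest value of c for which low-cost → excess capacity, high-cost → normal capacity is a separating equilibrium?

Under separation: excess capacity → low-cost (pays 143); normal capacity → high-cost (pays 57).
Low-cost: 143 − 38 = 105 ≥ 57 − 18 = 39. Holds regardless of c. ✓
High-cost: 57 − 2 ≥ 143 − c, so c ≥ 143 − 55 = 88.

88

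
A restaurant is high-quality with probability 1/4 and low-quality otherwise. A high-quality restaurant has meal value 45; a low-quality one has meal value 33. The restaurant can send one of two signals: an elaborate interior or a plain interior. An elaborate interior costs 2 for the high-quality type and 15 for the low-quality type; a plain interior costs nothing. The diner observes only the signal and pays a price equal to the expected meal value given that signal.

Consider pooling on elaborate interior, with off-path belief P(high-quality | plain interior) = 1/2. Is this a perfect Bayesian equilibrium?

On the equilibrium path (elaborate interior) the diner holds the prior 1/4 and pays 1/4·45 + 3/4·33 = 36. Off-path (plain interior) belief 1/2 gives 1/2·45 + 1/2·33 = 39.
High-quality: elaborate interior gives 36 − 2 = 34; plain interior gives 39 − 0 = 39. Deviates. ✗
Low-quality: elaborate interior gives 36 − 15 = 21; plain interior gives 39 − 0 = 39. Deviates. ✗

No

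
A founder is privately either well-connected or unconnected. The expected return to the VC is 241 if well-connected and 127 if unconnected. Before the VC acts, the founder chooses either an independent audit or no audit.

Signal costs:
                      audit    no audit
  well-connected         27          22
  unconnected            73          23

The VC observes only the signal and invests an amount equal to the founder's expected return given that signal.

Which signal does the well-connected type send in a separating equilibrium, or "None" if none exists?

Try well-connected → audit, unconnected → no audit:
  Under separation the VC infers type exactly: audit → well-connected (pays 241), no audit → unconnected (pays 127).
  Well-connected: audit gives 241 − 27 = 214; no audit gives 127 − 22 = 105. No deviation. ✓
  Unconnected: no audit gives 127 − 23 = 104; audit gives 241 − 73 = 168. Would deviate. ✗
Try well-connected → no audit, unconnected → audit:
  Under separation the VC infers type exactly: no audit → well-connected (pays 241), audit → unconnected (pays 127).
  Well-connected: no audit gives 241 − 22 = 219; audit gives 127 − 27 = 100. No deviation. ✓
  Unconnected: audit gives 127 − 73 = 54; no audit gives 241 − 23 = 218. Would deviate. ✗
Neither assignment is incentive-compatible.

None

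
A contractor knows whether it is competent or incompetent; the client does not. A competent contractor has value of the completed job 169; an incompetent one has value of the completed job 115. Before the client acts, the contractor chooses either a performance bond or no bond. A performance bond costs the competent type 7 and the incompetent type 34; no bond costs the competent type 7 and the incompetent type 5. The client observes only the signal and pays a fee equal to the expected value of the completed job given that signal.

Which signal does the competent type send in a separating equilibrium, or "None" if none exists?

None

Try competent → bond, incompetent → no bond:
  If types separate, bond earns payment 169 and no bond earns 115.
  Competent: bond gives 169 − 7 = 162; no bond gives 115 − 7 = 108. No deviation. ✓
  Incompetent: no bond gives 115 − 5 = 110; bond gives 169 − 34 = 135. Would deviate. ✗
Try competent → no bond, incompetent → bond:
  If types separate, no bond earns payment 169 and bond earns 115.
  Competent: no bond gives 169 − 7 = 162; bond gives 115 − 7 = 108. No deviation. ✓
  Incompetent: bond gives 115 − 34 = 81; no bond gives 169 − 5 = 164. Would deviate. ✗
Neither assignment is incentive-compatible.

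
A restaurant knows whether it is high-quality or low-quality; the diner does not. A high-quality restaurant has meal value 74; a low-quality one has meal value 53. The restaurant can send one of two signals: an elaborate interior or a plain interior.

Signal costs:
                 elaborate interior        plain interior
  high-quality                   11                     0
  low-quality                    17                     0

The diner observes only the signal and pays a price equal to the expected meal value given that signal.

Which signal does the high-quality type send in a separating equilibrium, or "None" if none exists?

None

Try high-quality → elaborate interior, low-quality → plain interior:
  Under separation the diner infers type exactly: elaborate interior → high-quality (pays 74), plain interior → low-quality (pays 53).
  High-quality: elaborate interior gives 74 − 11 = 63; plain interior gives 53 − 0 = 53. No deviation. ✓
  Low-quality: plain interior gives 53 − 0 = 53; elaborate interior gives 74 − 17 = 57. Would deviate. ✗
Try high-quality → plain interior, low-quality → elaborate interior:
  Under separation the diner infers type exactly: plain interior → high-quality (pays 74), elaborate interior → low-quality (pays 53).
  High-quality: plain interior gives 74 − 0 = 74; elaborate interior gives 53 − 11 = 42. No deviation. ✓
  Low-quality: elaborate interior gives 53 − 17 = 36; plain interior gives 74 − 0 = 74. Would deviate. ✗
Neither assignment is incentive-compatible.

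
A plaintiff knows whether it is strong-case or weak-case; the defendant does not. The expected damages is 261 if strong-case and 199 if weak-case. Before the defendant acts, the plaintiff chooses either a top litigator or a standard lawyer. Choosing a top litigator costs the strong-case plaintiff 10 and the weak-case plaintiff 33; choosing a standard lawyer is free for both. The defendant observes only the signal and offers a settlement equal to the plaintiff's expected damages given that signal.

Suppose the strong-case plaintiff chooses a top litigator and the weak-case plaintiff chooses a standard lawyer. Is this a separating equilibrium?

No

If types separate, top litigator earns payment 261 and standard lawyer earns 199.
Strong-case: top litigator gives 261 − 10 = 251; standard lawyer gives 199 − 0 = 199. No deviation. ✓
Weak-case: standard lawyer gives 199 − 0 = 199; top litigator gives 261 − 33 = 228. Would deviate. ✗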